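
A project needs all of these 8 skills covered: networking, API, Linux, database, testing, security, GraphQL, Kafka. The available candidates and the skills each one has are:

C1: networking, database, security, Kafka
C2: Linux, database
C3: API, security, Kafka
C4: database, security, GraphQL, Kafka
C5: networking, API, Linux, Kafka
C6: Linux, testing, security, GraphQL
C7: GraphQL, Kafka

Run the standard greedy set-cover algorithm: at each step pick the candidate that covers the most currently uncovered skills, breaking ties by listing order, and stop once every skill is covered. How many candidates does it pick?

3

Pick 1: C1 covers 4 new skills (networking, database, security, Kafka).
Pick 2: C6 covers 3 new skills (Linux, testing, GraphQL).
Pick 3: C3 covers 1 new skills (API).
Greedy uses 3 candidates.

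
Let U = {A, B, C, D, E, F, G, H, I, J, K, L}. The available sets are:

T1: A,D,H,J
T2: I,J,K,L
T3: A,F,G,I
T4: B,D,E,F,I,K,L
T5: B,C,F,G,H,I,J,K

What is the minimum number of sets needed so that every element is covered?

T1, T4, T5 together cover {A, B, C, D, E, F, G, H, I, J, K, L} — every element.
No 2 of the 5 sets cover everything (all 10 pairs fall short), so 3 is minimum.

3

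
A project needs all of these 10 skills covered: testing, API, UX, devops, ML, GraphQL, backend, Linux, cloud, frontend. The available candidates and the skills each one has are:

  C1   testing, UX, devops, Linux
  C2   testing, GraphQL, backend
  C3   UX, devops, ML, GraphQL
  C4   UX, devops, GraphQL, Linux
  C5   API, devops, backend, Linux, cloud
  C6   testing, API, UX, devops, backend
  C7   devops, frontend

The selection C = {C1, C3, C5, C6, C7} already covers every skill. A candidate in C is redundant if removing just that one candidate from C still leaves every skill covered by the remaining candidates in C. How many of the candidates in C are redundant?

Drop C1: the rest still cover every skill — redundant.
Drop C3: ML, GraphQL uncovered — not redundant.
Drop C5: cloud uncovered — not redundant.
Drop C6: the rest still cover every skill — redundant.
Drop C7: frontend uncovered — not redundant.
2 redundant: C1, C6.

2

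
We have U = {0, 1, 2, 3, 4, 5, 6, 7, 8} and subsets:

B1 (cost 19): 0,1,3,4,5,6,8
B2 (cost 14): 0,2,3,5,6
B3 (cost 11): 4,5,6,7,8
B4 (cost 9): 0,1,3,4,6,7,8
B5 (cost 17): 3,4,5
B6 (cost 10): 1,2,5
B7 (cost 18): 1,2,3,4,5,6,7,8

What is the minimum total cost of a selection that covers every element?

B4, B6 cover every element at cost 9 + 10 = 19.
Any cover uses at least 2 sets; among all covering selections none totals below 19.

19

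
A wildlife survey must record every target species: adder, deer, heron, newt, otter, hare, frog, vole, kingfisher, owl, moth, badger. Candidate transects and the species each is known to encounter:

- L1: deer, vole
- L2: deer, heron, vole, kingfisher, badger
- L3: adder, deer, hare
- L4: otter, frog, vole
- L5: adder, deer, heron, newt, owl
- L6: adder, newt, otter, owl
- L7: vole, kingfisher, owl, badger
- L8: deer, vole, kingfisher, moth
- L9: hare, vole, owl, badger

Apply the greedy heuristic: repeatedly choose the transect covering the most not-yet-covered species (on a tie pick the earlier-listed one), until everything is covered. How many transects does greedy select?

Pick 1: L2 covers 5 new species (deer, heron, vole, kingfisher, badger).
Pick 2: L6 covers 4 new species (adder, newt, otter, owl).
Pick 3: L3 covers 1 new species (hare).
Pick 4: L4 covers 1 new species (frog).
Pick 5: L8 covers 1 new species (moth).
Greedy uses 5 transects. (The true minimum is 4.)

5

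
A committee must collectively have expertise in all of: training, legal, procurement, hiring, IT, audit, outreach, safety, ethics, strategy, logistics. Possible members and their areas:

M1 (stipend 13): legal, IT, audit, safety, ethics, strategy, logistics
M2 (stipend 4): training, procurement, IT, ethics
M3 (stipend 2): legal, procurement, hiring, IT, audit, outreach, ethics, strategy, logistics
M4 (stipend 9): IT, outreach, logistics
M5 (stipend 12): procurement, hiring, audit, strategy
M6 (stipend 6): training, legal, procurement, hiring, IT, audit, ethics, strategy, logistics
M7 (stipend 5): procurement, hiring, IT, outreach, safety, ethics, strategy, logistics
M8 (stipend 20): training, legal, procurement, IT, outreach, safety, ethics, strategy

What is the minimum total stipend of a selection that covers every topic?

M6, M7 cover every topic at stipend 6 + 5 = 11.
Any cover uses at least 2 members; among all covering selections none totals below 11.

11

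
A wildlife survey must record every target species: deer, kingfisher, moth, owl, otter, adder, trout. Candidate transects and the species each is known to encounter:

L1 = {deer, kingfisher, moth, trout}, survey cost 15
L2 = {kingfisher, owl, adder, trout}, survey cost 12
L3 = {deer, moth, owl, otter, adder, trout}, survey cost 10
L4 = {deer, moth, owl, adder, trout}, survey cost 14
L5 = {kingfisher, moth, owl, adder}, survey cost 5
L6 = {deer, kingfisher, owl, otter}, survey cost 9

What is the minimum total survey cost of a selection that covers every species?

L3, L5 cover every species at survey cost 10 + 5 = 15.
Any cover uses at least 2 transects; among all covering selections none totals below 15.

15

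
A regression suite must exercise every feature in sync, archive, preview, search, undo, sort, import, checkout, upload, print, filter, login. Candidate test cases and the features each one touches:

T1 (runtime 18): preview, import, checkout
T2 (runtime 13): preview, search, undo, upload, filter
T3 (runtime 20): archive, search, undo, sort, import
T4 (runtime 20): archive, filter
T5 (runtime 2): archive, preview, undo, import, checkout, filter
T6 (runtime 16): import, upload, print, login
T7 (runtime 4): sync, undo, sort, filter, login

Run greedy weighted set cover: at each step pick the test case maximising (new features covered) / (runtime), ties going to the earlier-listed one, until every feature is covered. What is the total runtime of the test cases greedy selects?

Pick 1: T5 adds 6 new (archive, preview, undo, import, checkout, filter) at runtime 2 (ratio 6/2).
Pick 2: T7 adds 3 new (sync, sort, login) at runtime 4 (ratio 3/4).
Pick 3: T2 adds 2 new (search, upload) at runtime 13 (ratio 2/13).
Pick 4: T6 adds 1 new (print) at runtime 16 (ratio 1/16).
Greedy total runtime: 2 + 4 + 13 + 16 = 35.

35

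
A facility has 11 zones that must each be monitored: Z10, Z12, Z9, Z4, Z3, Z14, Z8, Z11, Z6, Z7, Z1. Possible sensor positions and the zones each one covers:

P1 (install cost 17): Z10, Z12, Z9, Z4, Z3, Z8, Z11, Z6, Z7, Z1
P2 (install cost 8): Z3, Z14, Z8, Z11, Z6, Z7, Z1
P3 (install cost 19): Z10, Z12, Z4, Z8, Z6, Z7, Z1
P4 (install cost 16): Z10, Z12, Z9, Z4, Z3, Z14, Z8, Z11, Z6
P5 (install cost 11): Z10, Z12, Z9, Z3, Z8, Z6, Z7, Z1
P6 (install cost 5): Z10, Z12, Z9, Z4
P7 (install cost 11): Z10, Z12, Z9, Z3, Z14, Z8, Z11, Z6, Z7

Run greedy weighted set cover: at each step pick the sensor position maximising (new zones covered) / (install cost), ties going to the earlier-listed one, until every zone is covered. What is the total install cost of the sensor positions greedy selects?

Pick 1: P2 adds 7 new (Z3, Z14, Z8, Z11, Z6, Z7, Z1) at install cost 8 (ratio 7/8).
Pick 2: P6 adds 4 new (Z10, Z12, Z9, Z4) at install cost 5 (ratio 4/5).
Greedy total install cost: 8 + 5 = 13.

13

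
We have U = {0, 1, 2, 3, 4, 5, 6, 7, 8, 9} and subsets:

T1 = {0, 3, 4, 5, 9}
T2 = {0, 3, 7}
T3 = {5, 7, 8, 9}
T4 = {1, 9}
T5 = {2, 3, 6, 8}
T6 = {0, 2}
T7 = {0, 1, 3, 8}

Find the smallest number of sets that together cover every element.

T1, T2, T4, T5 together cover {0, 1, 2, 3, 4, 5, 6, 7, 8, 9} — every element.
No 3 of the 7 sets cover everything (all 35 triples fall short), so 4 is minimum.

4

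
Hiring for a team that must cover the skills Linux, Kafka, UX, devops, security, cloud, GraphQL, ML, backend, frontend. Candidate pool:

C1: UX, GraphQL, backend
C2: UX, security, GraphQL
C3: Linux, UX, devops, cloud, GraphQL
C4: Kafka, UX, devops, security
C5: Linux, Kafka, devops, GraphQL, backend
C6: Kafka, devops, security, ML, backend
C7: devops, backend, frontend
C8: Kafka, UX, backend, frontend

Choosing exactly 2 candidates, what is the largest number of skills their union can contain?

9

Choosing C3, C6 covers {Linux, Kafka, UX, devops, security, cloud, GraphQL, ML, backend} — 9 skills.
No choice of 2 candidates does better; here frontend is left uncovered.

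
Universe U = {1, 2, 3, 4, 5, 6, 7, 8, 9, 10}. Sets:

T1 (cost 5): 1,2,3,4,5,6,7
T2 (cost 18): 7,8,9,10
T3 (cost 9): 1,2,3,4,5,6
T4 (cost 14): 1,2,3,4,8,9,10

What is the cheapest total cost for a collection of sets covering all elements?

T1, T4 cover every element at cost 5 + 14 = 19.
Any cover uses at least 2 sets; among all covering selections none totals below 19.

19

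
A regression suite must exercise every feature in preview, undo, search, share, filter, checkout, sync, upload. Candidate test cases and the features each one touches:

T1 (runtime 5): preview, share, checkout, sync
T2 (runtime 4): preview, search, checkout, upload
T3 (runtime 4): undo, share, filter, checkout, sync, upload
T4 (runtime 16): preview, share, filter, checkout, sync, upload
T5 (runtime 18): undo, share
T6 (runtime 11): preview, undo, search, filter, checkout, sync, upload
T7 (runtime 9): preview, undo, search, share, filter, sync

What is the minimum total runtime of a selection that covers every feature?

8

T2, T3 cover every feature at runtime 4 + 4 = 8.
Any cover uses at least 2 test cases; among all covering selections none totals below 8.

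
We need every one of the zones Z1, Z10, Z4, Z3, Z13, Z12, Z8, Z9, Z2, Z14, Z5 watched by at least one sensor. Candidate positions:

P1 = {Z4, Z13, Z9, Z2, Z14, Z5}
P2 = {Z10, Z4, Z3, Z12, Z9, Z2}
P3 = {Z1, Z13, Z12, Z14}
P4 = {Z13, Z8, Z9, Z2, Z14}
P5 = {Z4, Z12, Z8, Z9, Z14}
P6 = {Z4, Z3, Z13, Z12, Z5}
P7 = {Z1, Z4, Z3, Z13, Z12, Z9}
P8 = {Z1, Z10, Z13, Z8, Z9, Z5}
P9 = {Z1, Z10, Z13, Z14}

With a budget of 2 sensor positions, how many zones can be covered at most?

10

Choosing P2, P8 covers {Z1, Z10, Z4, Z3, Z13, Z12, Z8, Z9, Z2, Z5} — 10 zones.
No choice of 2 sensor positions does better; here Z14 is left uncovered.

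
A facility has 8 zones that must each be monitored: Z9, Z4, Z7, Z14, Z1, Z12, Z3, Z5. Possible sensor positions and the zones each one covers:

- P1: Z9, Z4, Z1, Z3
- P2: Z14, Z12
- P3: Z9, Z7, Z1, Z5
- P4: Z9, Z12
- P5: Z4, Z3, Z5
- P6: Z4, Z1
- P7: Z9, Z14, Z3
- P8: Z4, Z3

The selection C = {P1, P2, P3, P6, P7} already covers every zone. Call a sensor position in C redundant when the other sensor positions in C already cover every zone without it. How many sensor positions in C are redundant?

Drop P1: the rest still cover every zone — redundant.
Drop P2: Z12 uncovered — not redundant.
Drop P3: Z7, Z5 uncovered — not redundant.
Drop P6: the rest still cover every zone — redundant.
Drop P7: the rest still cover every zone — redundant.
3 redundant: P1, P6, P7.

3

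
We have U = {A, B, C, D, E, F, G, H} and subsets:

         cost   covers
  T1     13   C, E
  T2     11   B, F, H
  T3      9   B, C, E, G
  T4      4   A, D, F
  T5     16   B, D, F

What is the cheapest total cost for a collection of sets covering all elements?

24

T2, T3, T4 cover every element at cost 11 + 9 + 4 = 24.
Any cover uses at least 3 sets; among all covering selections none totals below 24.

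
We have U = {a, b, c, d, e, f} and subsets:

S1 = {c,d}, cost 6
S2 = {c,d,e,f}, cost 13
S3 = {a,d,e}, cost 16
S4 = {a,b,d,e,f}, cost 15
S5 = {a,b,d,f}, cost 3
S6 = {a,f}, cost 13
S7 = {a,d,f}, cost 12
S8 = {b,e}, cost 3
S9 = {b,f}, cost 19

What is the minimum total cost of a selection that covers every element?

S1, S5, S8 cover every element at cost 6 + 3 + 3 = 12.
Any cover uses at least 2 sets; among all covering selections none totals below 12.

12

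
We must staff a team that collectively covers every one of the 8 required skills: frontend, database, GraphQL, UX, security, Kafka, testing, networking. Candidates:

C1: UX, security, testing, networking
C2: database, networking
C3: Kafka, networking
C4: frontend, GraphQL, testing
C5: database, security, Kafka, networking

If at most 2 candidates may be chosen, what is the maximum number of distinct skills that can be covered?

Choosing C4, C5 covers {frontend, database, GraphQL, security, Kafka, testing, networking} — 7 skills.
No choice of 2 candidates does better; here UX is left uncovered.

7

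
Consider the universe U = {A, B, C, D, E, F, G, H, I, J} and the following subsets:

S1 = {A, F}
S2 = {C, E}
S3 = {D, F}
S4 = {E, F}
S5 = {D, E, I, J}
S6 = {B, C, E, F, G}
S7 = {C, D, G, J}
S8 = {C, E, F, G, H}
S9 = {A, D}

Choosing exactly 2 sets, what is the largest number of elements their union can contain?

8

Choosing S5, S6 covers {B, C, D, E, F, G, I, J} — 8 elements.
No choice of 2 sets does better; here A, H are left uncovered.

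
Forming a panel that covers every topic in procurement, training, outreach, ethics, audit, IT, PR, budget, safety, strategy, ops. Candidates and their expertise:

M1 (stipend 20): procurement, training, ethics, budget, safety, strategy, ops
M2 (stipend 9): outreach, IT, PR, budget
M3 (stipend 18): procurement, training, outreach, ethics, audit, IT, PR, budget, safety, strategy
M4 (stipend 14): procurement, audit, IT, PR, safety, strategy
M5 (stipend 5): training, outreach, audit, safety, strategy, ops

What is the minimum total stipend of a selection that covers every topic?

M3, M5 cover every topic at stipend 18 + 5 = 23.
Any cover uses at least 2 members; among all covering selections none totals below 23.
Greedy by coverage-per-stipend would pick M5, M2, M3 for 32 — worse than the optimum 23.

23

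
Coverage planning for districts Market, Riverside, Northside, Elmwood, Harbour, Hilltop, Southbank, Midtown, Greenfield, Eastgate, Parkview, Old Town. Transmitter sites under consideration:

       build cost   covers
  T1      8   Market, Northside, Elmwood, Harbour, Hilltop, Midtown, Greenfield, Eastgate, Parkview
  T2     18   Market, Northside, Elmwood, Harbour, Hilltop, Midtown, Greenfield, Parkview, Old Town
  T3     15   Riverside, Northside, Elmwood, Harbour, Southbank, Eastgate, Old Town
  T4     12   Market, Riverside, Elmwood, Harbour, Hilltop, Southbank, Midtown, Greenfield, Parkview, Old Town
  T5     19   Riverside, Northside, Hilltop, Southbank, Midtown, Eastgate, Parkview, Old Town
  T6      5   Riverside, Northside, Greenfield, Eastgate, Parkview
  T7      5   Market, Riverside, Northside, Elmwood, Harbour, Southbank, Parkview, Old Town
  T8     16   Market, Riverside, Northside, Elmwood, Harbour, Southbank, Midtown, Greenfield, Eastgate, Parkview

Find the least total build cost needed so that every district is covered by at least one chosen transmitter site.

13

T1, T7 cover every district at build cost 8 + 5 = 13.
Any cover uses at least 2 transmitter sites; among all covering selections none totals below 13.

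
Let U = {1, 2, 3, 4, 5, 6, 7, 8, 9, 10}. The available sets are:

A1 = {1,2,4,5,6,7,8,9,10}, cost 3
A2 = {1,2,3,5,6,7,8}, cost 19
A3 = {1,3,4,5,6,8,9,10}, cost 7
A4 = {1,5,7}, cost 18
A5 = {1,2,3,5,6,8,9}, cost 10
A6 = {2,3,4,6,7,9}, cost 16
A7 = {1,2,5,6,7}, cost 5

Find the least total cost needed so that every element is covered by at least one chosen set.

A1, A3 cover every element at cost 3 + 7 = 10.
Any cover uses at least 2 sets; among all covering selections none totals below 10.

10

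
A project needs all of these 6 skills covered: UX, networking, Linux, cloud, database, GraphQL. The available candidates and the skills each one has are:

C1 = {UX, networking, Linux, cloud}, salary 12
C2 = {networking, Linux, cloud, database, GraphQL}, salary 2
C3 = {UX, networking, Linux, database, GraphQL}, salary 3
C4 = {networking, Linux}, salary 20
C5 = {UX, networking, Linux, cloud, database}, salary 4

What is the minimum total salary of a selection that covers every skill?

5

C2, C3 cover every skill at salary 2 + 3 = 5.
Any cover uses at least 2 candidates; among all covering selections none totals below 5.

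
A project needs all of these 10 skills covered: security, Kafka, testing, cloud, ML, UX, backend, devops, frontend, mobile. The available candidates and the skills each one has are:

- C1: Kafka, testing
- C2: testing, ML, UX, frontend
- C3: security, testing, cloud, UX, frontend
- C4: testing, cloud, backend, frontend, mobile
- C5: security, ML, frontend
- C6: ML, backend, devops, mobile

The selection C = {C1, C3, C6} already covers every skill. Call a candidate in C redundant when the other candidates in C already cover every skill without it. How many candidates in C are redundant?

0

Drop C1: Kafka uncovered — not redundant.
Drop C3: security, cloud, UX, frontend uncovered — not redundant.
Drop C6: ML, backend, devops, mobile uncovered — not redundant.
None of the candidates in C is redundant.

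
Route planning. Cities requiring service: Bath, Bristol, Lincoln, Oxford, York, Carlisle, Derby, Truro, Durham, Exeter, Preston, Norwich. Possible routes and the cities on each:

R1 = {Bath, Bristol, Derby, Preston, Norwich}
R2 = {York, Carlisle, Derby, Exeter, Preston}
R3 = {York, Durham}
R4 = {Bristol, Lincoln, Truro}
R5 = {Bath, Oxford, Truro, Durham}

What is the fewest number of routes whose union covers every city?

4

R1, R2, R4, R5 together cover {Bath, Bristol, Lincoln, Oxford, York, Carlisle, Derby, Truro, Durham, Exeter, Preston, Norwich} — every city.
No 3 of the 5 routes cover everything (all 10 triples fall short), so 4 is minimum.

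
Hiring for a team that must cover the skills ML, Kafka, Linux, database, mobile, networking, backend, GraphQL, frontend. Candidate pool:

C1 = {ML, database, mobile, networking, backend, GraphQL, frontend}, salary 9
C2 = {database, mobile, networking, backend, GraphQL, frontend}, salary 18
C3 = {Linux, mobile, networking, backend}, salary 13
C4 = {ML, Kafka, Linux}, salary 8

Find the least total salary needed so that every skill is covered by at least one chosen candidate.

C1, C4 cover every skill at salary 9 + 8 = 17.
Any cover uses at least 2 candidates; among all covering selections none totals below 17.

17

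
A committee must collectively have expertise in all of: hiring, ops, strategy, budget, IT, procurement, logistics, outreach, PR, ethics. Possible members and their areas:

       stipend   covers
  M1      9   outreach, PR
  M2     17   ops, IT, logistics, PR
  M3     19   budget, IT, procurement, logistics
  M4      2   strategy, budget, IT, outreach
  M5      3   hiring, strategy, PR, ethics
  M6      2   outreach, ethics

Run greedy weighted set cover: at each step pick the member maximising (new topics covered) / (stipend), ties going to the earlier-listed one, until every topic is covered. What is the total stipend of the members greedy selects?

41

Pick 1: M4 adds 4 new (strategy, budget, IT, outreach) at stipend 2 (ratio 4/2).
Pick 2: M5 adds 3 new (hiring, PR, ethics) at stipend 3 (ratio 3/3).
Pick 3: M2 adds 2 new (ops, logistics) at stipend 17 (ratio 2/17).
Pick 4: M3 adds 1 new (procurement) at stipend 19 (ratio 1/19).
Greedy total stipend: 2 + 3 + 17 + 19 = 41.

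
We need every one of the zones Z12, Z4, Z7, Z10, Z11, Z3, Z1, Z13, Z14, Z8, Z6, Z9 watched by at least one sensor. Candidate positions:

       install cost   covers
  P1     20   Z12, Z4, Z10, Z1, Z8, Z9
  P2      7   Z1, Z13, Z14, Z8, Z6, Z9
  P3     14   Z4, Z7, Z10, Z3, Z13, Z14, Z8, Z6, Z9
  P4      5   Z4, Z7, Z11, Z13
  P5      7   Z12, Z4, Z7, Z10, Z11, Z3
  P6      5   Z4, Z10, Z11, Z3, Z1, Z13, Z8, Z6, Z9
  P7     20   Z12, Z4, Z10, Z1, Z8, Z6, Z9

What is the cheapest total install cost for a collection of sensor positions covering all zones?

P2, P5 cover every zone at install cost 7 + 7 = 14.
Any cover uses at least 2 sensor positions; among all covering selections none totals below 14.
Greedy by coverage-per-install cost would pick P6, P5, P2 for 19 — worse than the optimum 14.

14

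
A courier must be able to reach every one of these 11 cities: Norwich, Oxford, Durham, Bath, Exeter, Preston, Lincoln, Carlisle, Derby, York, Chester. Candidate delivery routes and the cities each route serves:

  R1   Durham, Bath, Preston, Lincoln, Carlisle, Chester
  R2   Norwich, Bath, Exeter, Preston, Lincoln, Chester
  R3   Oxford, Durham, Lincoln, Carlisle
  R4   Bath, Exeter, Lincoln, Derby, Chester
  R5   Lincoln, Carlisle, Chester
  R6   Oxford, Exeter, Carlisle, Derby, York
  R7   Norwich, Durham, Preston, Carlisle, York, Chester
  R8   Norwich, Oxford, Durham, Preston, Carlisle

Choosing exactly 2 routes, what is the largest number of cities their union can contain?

10

Choosing R1, R6 covers {Oxford, Durham, Bath, Exeter, Preston, Lincoln, Carlisle, Derby, York, Chester} — 10 cities.
No choice of 2 routes does better; here Norwich is left uncovered.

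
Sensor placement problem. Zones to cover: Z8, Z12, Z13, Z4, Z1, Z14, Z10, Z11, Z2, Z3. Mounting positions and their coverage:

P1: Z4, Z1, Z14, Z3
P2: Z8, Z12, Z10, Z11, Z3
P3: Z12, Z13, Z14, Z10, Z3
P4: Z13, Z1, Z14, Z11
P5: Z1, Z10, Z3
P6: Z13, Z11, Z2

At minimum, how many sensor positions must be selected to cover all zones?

3

P1, P2, P6 together cover {Z8, Z12, Z13, Z4, Z1, Z14, Z10, Z11, Z2, Z3} — every zone.
No 2 of the 6 sensor positions cover everything (all 15 pairs fall short), so 3 is minimum.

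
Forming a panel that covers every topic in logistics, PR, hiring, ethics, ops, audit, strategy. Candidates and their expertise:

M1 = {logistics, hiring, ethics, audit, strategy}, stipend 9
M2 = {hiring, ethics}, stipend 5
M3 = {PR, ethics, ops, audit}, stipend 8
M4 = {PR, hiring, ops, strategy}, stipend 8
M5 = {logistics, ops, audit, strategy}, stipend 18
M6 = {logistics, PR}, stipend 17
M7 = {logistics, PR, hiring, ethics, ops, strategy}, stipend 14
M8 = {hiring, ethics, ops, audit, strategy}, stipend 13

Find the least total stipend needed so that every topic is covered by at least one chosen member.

17

M1, M3 cover every topic at stipend 9 + 8 = 17.
Any cover uses at least 2 members; among all covering selections none totals below 17.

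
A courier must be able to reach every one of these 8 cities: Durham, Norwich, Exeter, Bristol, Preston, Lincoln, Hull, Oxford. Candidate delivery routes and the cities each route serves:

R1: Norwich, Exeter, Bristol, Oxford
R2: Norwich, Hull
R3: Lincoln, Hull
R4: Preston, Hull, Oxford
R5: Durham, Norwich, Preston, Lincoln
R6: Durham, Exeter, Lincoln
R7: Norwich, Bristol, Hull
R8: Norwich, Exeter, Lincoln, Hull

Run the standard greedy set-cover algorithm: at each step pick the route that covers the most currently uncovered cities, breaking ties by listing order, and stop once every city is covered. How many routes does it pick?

3

Pick 1: R1 covers 4 new cities (Norwich, Exeter, Bristol, Oxford).
Pick 2: R5 covers 3 new cities (Durham, Preston, Lincoln).
Pick 3: R2 covers 1 new cities (Hull).
Greedy uses 3 routes.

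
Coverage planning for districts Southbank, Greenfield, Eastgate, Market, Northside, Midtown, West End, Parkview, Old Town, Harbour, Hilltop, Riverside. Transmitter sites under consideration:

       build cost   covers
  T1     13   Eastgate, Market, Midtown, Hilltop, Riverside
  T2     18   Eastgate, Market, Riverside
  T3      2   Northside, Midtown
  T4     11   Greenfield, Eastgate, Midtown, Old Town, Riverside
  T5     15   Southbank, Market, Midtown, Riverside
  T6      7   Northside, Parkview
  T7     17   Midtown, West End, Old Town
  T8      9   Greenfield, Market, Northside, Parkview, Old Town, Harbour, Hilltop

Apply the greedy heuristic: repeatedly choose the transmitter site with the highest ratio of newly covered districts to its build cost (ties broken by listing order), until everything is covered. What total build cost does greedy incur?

54

Pick 1: T3 adds 2 new (Northside, Midtown) at build cost 2 (ratio 2/2).
Pick 2: T8 adds 6 new (Greenfield, Market, Parkview, Old Town, Harbour, Hilltop) at build cost 9 (ratio 6/9).
Pick 3: T4 adds 2 new (Eastgate, Riverside) at build cost 11 (ratio 2/11).
Pick 4: T5 adds 1 new (Southbank) at build cost 15 (ratio 1/15).
Pick 5: T7 adds 1 new (West End) at build cost 17 (ratio 1/17).
Greedy total build cost: 2 + 9 + 11 + 15 + 17 = 54. (The true optimum is 52, so greedy overshoots here.)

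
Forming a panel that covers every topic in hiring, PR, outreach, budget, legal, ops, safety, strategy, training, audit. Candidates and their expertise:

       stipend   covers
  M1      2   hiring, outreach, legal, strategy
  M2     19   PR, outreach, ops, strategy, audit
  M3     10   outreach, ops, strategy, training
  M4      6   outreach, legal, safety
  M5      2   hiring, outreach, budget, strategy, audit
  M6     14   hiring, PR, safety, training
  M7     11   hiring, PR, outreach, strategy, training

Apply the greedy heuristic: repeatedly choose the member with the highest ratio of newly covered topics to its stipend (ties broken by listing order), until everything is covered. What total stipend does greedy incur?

28

Pick 1: M5 adds 5 new (hiring, outreach, budget, strategy, audit) at stipend 2 (ratio 5/2).
Pick 2: M1 adds 1 new (legal) at stipend 2 (ratio 1/2).
Pick 3: M6 adds 3 new (PR, safety, training) at stipend 14 (ratio 3/14).
Pick 4: M3 adds 1 new (ops) at stipend 10 (ratio 1/10).
Greedy total stipend: 2 + 2 + 14 + 10 = 28.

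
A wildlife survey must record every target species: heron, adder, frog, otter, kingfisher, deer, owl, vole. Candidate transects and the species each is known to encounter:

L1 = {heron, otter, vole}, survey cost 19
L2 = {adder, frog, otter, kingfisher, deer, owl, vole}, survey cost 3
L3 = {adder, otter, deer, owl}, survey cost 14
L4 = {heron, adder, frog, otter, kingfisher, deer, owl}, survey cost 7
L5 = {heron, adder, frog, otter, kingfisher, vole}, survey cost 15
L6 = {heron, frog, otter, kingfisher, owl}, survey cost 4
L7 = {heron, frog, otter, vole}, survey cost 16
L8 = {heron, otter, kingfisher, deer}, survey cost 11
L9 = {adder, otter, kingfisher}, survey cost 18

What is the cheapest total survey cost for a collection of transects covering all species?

L2, L6 cover every species at survey cost 3 + 4 = 7.
Any cover uses at least 2 transects; among all covering selections none totals below 7.

7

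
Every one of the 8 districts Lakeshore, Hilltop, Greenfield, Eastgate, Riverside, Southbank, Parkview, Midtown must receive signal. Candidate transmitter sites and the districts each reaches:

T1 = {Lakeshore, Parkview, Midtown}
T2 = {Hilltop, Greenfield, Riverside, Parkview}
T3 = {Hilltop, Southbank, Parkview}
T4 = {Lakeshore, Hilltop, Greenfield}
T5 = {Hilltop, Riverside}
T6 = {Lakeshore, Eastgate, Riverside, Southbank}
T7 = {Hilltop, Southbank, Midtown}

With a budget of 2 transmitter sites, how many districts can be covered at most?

7

Choosing T2, T6 covers {Lakeshore, Hilltop, Greenfield, Eastgate, Riverside, Southbank, Parkview} — 7 districts.
No choice of 2 transmitter sites does better; here Midtown is left uncovered.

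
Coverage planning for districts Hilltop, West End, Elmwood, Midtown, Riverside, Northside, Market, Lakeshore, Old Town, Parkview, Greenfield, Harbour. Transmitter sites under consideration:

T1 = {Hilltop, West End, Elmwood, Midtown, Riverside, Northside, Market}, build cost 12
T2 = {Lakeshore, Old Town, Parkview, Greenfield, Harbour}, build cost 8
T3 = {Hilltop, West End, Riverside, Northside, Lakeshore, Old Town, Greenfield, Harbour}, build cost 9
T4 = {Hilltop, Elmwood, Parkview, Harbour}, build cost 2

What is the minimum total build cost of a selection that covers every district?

20

T1, T2 cover every district at build cost 12 + 8 = 20.
Any cover uses at least 2 transmitter sites; among all covering selections none totals below 20.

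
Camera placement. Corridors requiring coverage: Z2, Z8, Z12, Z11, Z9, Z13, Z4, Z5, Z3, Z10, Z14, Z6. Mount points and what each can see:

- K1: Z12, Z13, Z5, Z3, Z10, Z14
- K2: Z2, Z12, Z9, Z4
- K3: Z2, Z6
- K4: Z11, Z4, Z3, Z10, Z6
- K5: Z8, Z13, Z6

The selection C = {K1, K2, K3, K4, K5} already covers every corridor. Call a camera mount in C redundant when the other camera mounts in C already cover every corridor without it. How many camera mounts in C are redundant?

Drop K1: Z5, Z14 uncovered — not redundant.
Drop K2: Z9 uncovered — not redundant.
Drop K3: the rest still cover every corridor — redundant.
Drop K4: Z11 uncovered — not redundant.
Drop K5: Z8 uncovered — not redundant.
1 redundant: K3.

1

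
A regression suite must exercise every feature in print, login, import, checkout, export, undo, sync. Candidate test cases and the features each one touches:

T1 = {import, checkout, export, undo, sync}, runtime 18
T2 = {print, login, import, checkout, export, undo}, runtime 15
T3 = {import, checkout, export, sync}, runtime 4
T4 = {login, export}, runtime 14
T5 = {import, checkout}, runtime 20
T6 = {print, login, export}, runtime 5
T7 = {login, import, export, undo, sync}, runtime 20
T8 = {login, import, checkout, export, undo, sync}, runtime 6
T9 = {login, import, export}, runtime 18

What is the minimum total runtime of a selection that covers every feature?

11

T6, T8 cover every feature at runtime 5 + 6 = 11.
Any cover uses at least 2 test cases; among all covering selections none totals below 11.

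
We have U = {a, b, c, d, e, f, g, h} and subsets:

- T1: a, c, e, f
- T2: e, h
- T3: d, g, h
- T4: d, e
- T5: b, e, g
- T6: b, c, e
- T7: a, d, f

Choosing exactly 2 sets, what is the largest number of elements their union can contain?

Choosing T1, T3 covers {a, c, d, e, f, g, h} — 7 elements.
No choice of 2 sets does better; here b is left uncovered.

7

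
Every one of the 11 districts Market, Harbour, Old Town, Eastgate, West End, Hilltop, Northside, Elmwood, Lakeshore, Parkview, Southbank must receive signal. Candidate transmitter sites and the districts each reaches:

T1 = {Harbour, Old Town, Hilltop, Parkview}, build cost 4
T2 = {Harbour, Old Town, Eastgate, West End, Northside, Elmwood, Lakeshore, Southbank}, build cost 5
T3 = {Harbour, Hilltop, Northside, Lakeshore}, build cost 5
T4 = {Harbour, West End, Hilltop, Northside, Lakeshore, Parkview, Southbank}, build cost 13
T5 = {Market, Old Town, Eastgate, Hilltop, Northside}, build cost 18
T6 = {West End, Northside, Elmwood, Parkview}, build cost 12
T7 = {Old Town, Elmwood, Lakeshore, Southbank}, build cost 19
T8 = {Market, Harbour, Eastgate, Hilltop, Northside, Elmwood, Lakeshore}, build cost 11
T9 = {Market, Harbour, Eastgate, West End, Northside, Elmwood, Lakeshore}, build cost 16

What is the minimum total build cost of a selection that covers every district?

20

T1, T2, T8 cover every district at build cost 4 + 5 + 11 = 20.
Any cover uses at least 3 transmitter sites; among all covering selections none totals below 20.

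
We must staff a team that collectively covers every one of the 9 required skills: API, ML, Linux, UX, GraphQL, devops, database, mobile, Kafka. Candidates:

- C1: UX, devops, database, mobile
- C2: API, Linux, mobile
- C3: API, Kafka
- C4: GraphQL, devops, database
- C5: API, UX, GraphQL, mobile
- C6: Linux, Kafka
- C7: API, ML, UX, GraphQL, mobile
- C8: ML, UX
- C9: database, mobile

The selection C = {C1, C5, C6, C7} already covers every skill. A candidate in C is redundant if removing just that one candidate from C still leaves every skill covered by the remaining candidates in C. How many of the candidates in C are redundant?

Drop C1: devops, database uncovered — not redundant.
Drop C5: the rest still cover every skill — redundant.
Drop C6: Linux, Kafka uncovered — not redundant.
Drop C7: ML uncovered — not redundant.
1 redundant: C5.

1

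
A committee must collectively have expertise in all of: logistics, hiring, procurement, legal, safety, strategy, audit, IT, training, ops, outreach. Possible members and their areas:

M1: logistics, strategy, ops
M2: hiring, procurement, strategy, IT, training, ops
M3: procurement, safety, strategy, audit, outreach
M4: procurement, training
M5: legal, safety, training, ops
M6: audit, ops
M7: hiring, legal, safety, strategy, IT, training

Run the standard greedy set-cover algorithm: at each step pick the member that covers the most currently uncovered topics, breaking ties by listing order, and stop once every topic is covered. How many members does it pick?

4

Pick 1: M2 covers 6 new topics (hiring, procurement, strategy, IT, training, ops).
Pick 2: M3 covers 3 new topics (safety, audit, outreach).
Pick 3: M1 covers 1 new topics (logistics).
Pick 4: M5 covers 1 new topics (legal).
Greedy uses 4 members. (The true minimum is 3.)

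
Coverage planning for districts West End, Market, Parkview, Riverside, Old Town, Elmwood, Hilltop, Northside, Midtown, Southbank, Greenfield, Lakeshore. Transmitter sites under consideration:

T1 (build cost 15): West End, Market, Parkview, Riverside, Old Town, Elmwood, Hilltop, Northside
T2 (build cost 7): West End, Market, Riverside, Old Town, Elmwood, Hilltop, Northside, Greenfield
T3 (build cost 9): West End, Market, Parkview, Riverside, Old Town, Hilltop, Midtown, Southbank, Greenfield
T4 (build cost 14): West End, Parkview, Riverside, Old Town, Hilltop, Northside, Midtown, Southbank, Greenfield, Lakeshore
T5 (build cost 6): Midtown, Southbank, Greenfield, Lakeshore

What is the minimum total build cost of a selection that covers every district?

21

T1, T5 cover every district at build cost 15 + 6 = 21.
Any cover uses at least 2 transmitter sites; among all covering selections none totals below 21.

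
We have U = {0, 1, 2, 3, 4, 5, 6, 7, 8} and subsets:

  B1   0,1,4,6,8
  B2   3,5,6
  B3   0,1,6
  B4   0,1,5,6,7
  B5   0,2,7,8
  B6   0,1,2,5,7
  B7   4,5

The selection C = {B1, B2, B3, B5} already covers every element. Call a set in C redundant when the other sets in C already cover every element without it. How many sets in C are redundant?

Drop B1: 4 uncovered — not redundant.
Drop B2: 3, 5 uncovered — not redundant.
Drop B3: the rest still cover every element — redundant.
Drop B5: 2, 7 uncovered — not redundant.
1 redundant: B3.

1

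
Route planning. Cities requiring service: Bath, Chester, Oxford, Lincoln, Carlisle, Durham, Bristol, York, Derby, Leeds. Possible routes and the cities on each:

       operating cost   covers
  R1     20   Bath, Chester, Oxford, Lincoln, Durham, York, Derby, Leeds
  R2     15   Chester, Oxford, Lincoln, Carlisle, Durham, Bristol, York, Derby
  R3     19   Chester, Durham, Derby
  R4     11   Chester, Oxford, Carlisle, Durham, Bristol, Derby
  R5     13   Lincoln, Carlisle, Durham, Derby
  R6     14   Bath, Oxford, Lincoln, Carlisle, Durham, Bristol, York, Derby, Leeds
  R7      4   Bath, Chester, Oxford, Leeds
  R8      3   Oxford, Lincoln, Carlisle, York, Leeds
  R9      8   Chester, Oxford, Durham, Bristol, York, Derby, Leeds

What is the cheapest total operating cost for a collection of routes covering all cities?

15

R7, R8, R9 cover every city at operating cost 4 + 3 + 8 = 15.
Any cover uses at least 2 routes; among all covering selections none totals below 15.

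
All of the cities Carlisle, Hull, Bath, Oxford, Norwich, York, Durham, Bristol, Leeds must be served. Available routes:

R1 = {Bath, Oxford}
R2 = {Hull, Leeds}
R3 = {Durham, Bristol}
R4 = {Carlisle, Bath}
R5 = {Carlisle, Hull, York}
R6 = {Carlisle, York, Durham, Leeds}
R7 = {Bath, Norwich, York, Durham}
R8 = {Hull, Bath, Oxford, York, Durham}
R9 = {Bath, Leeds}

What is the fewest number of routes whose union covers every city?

R3, R6, R7, R8 together cover {Carlisle, Hull, Bath, Oxford, Norwich, York, Durham, Bristol, Leeds} — every city.
No 3 of the 9 routes cover everything (all 84 triples fall short), so 4 is minimum.

4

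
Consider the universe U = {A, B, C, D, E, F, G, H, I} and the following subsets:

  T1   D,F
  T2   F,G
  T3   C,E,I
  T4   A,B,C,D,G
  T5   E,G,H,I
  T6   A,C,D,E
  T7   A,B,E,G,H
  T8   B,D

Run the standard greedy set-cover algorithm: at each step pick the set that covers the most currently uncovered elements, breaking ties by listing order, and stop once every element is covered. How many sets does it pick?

Pick 1: T4 covers 5 new elements (A, B, C, D, G).
Pick 2: T5 covers 3 new elements (E, H, I).
Pick 3: T1 covers 1 new elements (F).
Greedy uses 3 sets.

3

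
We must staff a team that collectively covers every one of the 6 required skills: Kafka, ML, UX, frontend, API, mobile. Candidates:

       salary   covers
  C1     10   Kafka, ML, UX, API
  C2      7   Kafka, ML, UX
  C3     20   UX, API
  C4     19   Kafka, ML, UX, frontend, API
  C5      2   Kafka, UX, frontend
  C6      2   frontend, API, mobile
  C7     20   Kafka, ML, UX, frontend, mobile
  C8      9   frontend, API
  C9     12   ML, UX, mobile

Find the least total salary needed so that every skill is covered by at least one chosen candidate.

9

C2, C6 cover every skill at salary 7 + 2 = 9.
Any cover uses at least 2 candidates; among all covering selections none totals below 9.
Greedy by coverage-per-salary would pick C5, C6, C2 for 11 — worse than the optimum 9.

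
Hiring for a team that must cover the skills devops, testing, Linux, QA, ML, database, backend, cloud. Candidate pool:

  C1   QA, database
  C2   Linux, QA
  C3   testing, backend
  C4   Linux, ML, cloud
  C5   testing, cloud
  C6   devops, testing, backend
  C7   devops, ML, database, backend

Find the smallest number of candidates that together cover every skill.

C1, C4, C6 together cover {devops, testing, Linux, QA, ML, database, backend, cloud} — every skill.
No 2 of the 7 candidates cover everything (all 21 pairs fall short), so 3 is minimum.

3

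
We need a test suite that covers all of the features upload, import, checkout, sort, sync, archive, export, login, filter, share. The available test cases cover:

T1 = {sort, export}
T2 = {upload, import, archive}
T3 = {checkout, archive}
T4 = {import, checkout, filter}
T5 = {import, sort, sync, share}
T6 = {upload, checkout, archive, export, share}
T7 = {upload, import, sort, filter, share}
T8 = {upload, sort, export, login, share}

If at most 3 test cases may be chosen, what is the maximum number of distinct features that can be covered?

9

Choosing T2, T4, T8 covers {upload, import, checkout, sort, archive, export, login, filter, share} — 9 features.
No choice of 3 test cases does better; here sync is left uncovered.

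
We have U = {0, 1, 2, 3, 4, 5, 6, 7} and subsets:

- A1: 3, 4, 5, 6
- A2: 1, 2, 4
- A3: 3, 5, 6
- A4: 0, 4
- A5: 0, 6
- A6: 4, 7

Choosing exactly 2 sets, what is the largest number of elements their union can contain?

Choosing A1, A2 covers {1, 2, 3, 4, 5, 6} — 6 elements.
No choice of 2 sets does better; here 0, 7 are left uncovered.

6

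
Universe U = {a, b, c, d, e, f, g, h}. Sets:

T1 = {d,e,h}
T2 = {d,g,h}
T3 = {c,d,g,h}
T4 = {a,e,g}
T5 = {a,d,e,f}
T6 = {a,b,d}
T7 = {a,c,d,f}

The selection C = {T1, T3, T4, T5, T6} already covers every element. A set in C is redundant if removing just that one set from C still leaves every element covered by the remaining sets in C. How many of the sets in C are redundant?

2

Drop T1: the rest still cover every element — redundant.
Drop T3: c uncovered — not redundant.
Drop T4: the rest still cover every element — redundant.
Drop T5: f uncovered — not redundant.
Drop T6: b uncovered — not redundant.
2 redundant: T1, T4.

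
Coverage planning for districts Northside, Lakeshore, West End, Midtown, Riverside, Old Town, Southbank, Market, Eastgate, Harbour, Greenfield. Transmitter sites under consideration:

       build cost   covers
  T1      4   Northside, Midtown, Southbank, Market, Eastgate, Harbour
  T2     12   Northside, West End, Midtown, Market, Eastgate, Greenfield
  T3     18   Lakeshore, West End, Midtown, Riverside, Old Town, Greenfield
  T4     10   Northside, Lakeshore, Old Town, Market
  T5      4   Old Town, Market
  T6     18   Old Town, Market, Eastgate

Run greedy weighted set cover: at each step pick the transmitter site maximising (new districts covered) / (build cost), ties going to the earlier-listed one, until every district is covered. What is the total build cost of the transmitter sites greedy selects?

22

Pick 1: T1 adds 6 new (Northside, Midtown, Southbank, Market, Eastgate, Harbour) at build cost 4 (ratio 6/4).
Pick 2: T3 adds 5 new (Lakeshore, West End, Riverside, Old Town, Greenfield) at build cost 18 (ratio 5/18).
Greedy total build cost: 4 + 18 = 22.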